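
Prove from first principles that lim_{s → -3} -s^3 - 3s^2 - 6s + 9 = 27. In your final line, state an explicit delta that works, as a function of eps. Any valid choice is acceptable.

delta = min(1, eps/22)

Let eps > 0. We want delta > 0 such that 0 < |s + 3| < delta implies |(-s^3 - 3s^2 - 6s + 9) − 27| < eps.
(-s^3 - 3s^2 - 6s + 9) − 27 = -s^3 - 3s^2 - 6s - 18 = (s + 3)(-s^2 - 6).
So |(-s^3 - 3s^2 - 6s + 9) − 27| = |s + 3|·|-s^2 - 6|.
Assume first that |s + 3| < 1, so |s| < 4. Then |-s^2 - 6| ≤ 4^2 + 6 = 22.
Hence |(-s^3 - 3s^2 - 6s + 9) − 27| ≤ 22|s + 3| < eps provided |s + 3| < eps/22.
Choosing delta = min(1, eps/22) ensures both conditions, hence |(-s^3 - 3s^2 - 6s + 9) − 27| < eps.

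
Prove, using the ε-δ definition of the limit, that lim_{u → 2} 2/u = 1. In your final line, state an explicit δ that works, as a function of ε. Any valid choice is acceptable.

Let ε > 0 be given. We seek δ > 0 such that 0 < |u − 2| < δ implies |2/u − 1| < ε.
|2/u − 1| = 2·|2 − u|/(2·|u|) = 2|u − 2|/(2|u|).
Restrict δ ≤ 1. Then |u − 2| < 1 gives |u| > 1, so 2|u| > 2.
Then |2/u − 1| < 2|u − 2|/2, which is < ε when |u − 2| < ε.
Take δ = min(1, ε). Then 0 < |u − 2| < δ gives both |u − 2| < 1 and |u − 2| < ε, so |2/u − 1| < ε.

δ = min(1, ε)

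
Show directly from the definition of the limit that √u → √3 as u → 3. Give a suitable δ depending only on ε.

δ = min(3, √3·ε)

Let ε > 0 be given. We want δ > 0 such that 0 < |u − 3| < δ implies |√u − √3| < ε.
Multiplying by the conjugate, |√u − √3| = |u − 3|/(√u + √3).
Restrict δ ≤ 3 so that |u − 3| < 3 forces u > 0, and then √u + √3 > √3.
Hence |√u − √3| < |u − 3|/√3, which is < ε once |u − 3| < √3·ε.
Take δ = min(3, √3·ε). If 0 < |u − 3| < δ then u > 0 and |√u − √3| < |u − 3|/√3 < ε.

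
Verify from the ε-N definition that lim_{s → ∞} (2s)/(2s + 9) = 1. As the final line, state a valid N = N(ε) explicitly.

Suppose ε > 0. We seek N > 0 such that s > N implies |(2s)/(2s + 9) − 1| < ε.
(2s)/(2s + 9) − 1 = (2(2s) − 2(2s + 9)) / (2(2s + 9)) = -18/(2(2s + 9)).
For s > 0 we have 2s + 9 > 2s, so |(2s)/(2s + 9) − 1| = 18/(2(2s + 9)) < 18/(2·2s) = (9/2)/s.
Thus |(2s)/(2s + 9) − 1| < ε whenever s > (9/2)/ε.
Take N = (9/2)/ε. If s > N then |(2s)/(2s + 9) − 1| < (9/2)/s < ε.

N = (9/2)/ε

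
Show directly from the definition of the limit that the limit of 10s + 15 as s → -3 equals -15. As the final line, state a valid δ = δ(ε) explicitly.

Let ε > 0. We need δ > 0 so that 0 < |s + 3| < δ implies |(10s + 15) + 15| < ε.
Since (10s + 15) + 15 = 10(s + 3), we have |(10s + 15) + 15| = 10|s + 3|.
So 10|s + 3| < ε exactly when |s + 3| < ε/10.
Choosing δ = ε/10 gives |(10s + 15) + 15| = 10|s + 3| < ε whenever |s + 3| < δ.

δ = ε/10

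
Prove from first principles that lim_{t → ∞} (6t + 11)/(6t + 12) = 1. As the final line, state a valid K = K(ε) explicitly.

Fix ε > 0. We seek K > 0 such that t > K implies |(6t + 11)/(6t + 12) − 1| < ε.
(6t + 11)/(6t + 12) − 1 = (6(6t + 11) − 6(6t + 12)) / (6(6t + 12)) = -6/(6(6t + 12)).
For t > 0 we have 6t + 12 > 6t, so |(6t + 11)/(6t + 12) − 1| = 6/(6(6t + 12)) < 6/(6·6t) = (1/6)/t.
Thus |(6t + 11)/(6t + 12) − 1| < ε whenever t > (1/6)/ε.
Take K = (1/6)/ε. If t > K then |(6t + 11)/(6t + 12) − 1| < (1/6)/t < ε.

K = (1/6)/ε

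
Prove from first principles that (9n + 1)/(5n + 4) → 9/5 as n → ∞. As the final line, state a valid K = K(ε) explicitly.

K = (31/25)/ε

Let ε > 0. For n ≥ 1, |(9n + 1)/(5n + 4) − (9/5)| = |-31|/(5(5n + 4)) = 31/(5(5n + 4)).
Since 5n + 4 ≥ 5n for n ≥ 1, this is ≤ 31/(5·5n) = (31/25)/n.
So |(9n + 1)/(5n + 4) − (9/5)| < ε whenever n > (31/25)/ε.
Take K = (31/25)/ε. If n > K then |(9n + 1)/(5n + 4) − (9/5)| ≤ (31/25)/n < ε.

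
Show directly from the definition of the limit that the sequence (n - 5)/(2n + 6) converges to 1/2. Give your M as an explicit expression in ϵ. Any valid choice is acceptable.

Fix ϵ > 0. For n ≥ 1, |(n - 5)/(2n + 6) − (1/2)| = |-16|/(2(2n + 6)) = 16/(2(2n + 6)).
Since 2n + 6 ≥ 2n for n ≥ 1, this is ≤ 16/(2·2n) = 4/n.
So |(n - 5)/(2n + 6) − (1/2)| < ϵ whenever n > 4/ϵ.
Take M = 4/ϵ. If n > M then |(n - 5)/(2n + 6) − (1/2)| ≤ 4/n < ϵ.

M = 4/ϵ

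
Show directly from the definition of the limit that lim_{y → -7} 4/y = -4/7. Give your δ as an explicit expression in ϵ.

δ = min(7/2, (49/8)ϵ)

Suppose ϵ > 0. We seek δ > 0 such that 0 < |y + 7| < δ implies |4/y + 4/7| < ϵ.
|4/y + 4/7| = 4·|-7 − y|/(7·|y|) = 4|y + 7|/(7|y|).
Require δ ≤ 7/2 so that |y| > 7 − 7/2 = 7/2, hence 7|y| > 49/2.
Then |4/y + 4/7| < 4|y + 7|/(49/2), which is < ϵ when |y + 7| < (49/8)ϵ.
Take δ = min(7/2, (49/8)ϵ). Then 0 < |y + 7| < δ gives both |y + 7| < 7/2 and |y + 7| < (49/8)ϵ, so |4/y + 4/7| < ϵ.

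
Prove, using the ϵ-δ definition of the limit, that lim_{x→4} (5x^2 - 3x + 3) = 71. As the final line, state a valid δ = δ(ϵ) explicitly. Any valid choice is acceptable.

Suppose ϵ > 0. We want δ > 0 such that 0 < |x − 4| < δ implies |(5x^2 - 3x + 3) − 71| < ϵ.
(5x^2 - 3x + 3) − 71 = 5x^2 - 3x - 68 = (x − 4)(5x + 17).
So |(5x^2 - 3x + 3) − 71| = |x − 4|·|5x + 17|.
Assume first that |x − 4| < 2, so |x| < 6. Then |5x + 17| ≤ 5·6 + 17 = 47.
Hence |(5x^2 - 3x + 3) − 71| ≤ 47|x − 4| < ϵ provided |x − 4| < ϵ/47.
Take δ = min(2, ϵ/47). Then 0 < |x − 4| < δ gives both |x − 4| < 2 and |x − 4| < ϵ/47, so |(5x^2 - 3x + 3) − 71| < ϵ.

δ = min(2, ϵ/47)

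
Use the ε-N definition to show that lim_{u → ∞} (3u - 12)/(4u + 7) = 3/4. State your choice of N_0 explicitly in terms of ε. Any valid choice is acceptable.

N_0 = (69/16)/ε

Fix ε > 0. We seek N_0 > 0 such that u > N_0 implies |(3u - 12)/(4u + 7) − (3/4)| < ε.
(3u - 12)/(4u + 7) − (3/4) = (4(3u - 12) − 3(4u + 7)) / (4(4u + 7)) = -69/(4(4u + 7)).
For u > 0 we have 4u + 7 > 4u, so |(3u - 12)/(4u + 7) − (3/4)| = 69/(4(4u + 7)) < 69/(4·4u) = (69/16)/u.
Thus |(3u - 12)/(4u + 7) − (3/4)| < ε whenever u > (69/16)/ε.
Take N_0 = (69/16)/ε. If u > N_0 then |(3u - 12)/(4u + 7) − (3/4)| < (69/16)/u < ε.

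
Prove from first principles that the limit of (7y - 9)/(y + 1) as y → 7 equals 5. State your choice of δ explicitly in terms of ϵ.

Fix ϵ > 0. We want δ > 0 with 0 < |y − 7| < δ ⇒ |(7y - 9)/(y + 1) − 5| < ϵ.
Combining over a common denominator, (7y - 9)/(y + 1) − 5 = [(7y - 9)·8 − 40·(y + 1)] / [8·(y + 1)] = 16(y − 7) / (8(y + 1)).
So |(7y - 9)/(y + 1) − 5| = 16|y − 7| / (8·|y + 1|).
Require δ ≤ 4, so |y + 1| ≥ |8| − |y − 7| > 8 − 4 = 4.
Hence |(7y - 9)/(y + 1) − 5| < 16|y − 7|/(8·4) = (1/2)|y − 7|, which is < ϵ once |y − 7| < 2ϵ.
Take δ = min(4, 2ϵ). Then 0 < |y − 7| < δ forces both bounds, so |(7y - 9)/(y + 1) − 5| < ϵ.

δ = min(4, 2ϵ)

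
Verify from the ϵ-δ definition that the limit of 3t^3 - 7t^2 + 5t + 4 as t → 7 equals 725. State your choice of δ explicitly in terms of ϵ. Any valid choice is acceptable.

Fix ϵ > 0. We want δ > 0 such that 0 < |t − 7| < δ implies |(3t^3 - 7t^2 + 5t + 4) − 725| < ϵ.
(3t^3 - 7t^2 + 5t + 4) − 725 = 3t^3 - 7t^2 + 5t - 721 = (t − 7)(3t^2 + 14t + 103).
So |(3t^3 - 7t^2 + 5t + 4) − 725| = |t − 7|·|3t^2 + 14t + 103|.
Require δ ≤ 1. Then |t − 7| < 1 gives |t| < 8, and by the triangle inequality |3t^2 + 14t + 103| ≤ 3·8^2 + 14·8 + 103 = 407.
Hence |(3t^3 - 7t^2 + 5t + 4) − 725| ≤ 407|t − 7| < ϵ provided |t − 7| < ϵ/407.
Choosing δ = min(1, ϵ/407) ensures both conditions, hence |(3t^3 - 7t^2 + 5t + 4) − 725| < ϵ.

δ = min(1, ϵ/407)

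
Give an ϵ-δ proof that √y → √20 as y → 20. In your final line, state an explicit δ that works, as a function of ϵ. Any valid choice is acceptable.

δ = min(20, √20·ϵ)

Fix ϵ > 0. We want δ > 0 such that 0 < |y − 20| < δ implies |√y − √20| < ϵ.
Multiplying by the conjugate, |√y − √20| = |y − 20|/(√y + √20).
Restrict δ ≤ 20 so that |y − 20| < 20 forces y > 0, and then √y + √20 > √20.
Hence |√y − √20| < |y − 20|/√20, which is < ϵ once |y − 20| < √20·ϵ.
Take δ = min(20, √20·ϵ). If 0 < |y − 20| < δ then y > 0 and |√y − √20| < |y − 20|/√20 < ϵ.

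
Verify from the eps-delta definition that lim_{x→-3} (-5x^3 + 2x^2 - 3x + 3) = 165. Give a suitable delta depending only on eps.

delta = min(1, eps/202)

Let eps > 0. We want delta > 0 such that 0 < |x + 3| < delta implies |(-5x^3 + 2x^2 - 3x + 3) − 165| < eps.
(-5x^3 + 2x^2 - 3x + 3) − 165 = -5x^3 + 2x^2 - 3x - 162 = (x + 3)(-5x^2 + 17x - 54).
So |(-5x^3 + 2x^2 - 3x + 3) − 165| = |x + 3|·|-5x^2 + 17x - 54|.
Assume first that |x + 3| < 1, so |x| < 4. Then |-5x^2 + 17x - 54| ≤ 5·4^2 + 17·4 + 54 = 202.
Hence |(-5x^3 + 2x^2 - 3x + 3) − 165| ≤ 202|x + 3| < eps provided |x + 3| < eps/202.
Choosing delta = min(1, eps/202) ensures both conditions, hence |(-5x^3 + 2x^2 - 3x + 3) − 165| < eps.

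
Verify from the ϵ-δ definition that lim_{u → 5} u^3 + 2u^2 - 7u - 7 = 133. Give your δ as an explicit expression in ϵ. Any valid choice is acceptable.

δ = min(1, ϵ/106)

Let ϵ > 0 be given. We want δ > 0 such that 0 < |u − 5| < δ implies |(u^3 + 2u^2 - 7u - 7) − 133| < ϵ.
(u^3 + 2u^2 - 7u - 7) − 133 = u^3 + 2u^2 - 7u - 140 = (u − 5)(u^2 + 7u + 28).
So |(u^3 + 2u^2 - 7u - 7) − 133| = |u − 5|·|u^2 + 7u + 28|.
Require δ ≤ 1. Then |u − 5| < 1 gives |u| < 6, and by the triangle inequality |u^2 + 7u + 28| ≤ 6^2 + 7·6 + 28 = 106.
Hence |(u^3 + 2u^2 - 7u - 7) − 133| ≤ 106|u − 5| < ϵ provided |u − 5| < ϵ/106.
Take δ = min(1, ϵ/106). Then 0 < |u − 5| < δ gives both |u − 5| < 1 and |u − 5| < ϵ/106, so |(u^3 + 2u^2 - 7u - 7) − 133| < ϵ.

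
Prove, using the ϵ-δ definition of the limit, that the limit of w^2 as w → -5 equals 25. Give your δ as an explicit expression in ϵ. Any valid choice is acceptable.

Let ϵ > 0. We seek δ > 0 with 0 < |w + 5| < δ ⇒ |w^2 − 25| < ϵ.
Factor: w^2 − 25 = (w + 5)(w - 5), so |w^2 − 25| = |w + 5|·|w - 5|.
Restrict δ ≤ 1. Then |w + 5| < 1 gives |w| < 6, so by the triangle inequality |w - 5| ≤ 6 + 5 = 11.
Hence |w^2 − 25| ≤ 11|w + 5|, which is < ϵ once |w + 5| < ϵ/11.
Take δ = min(1, ϵ/11). If 0 < |w + 5| < δ then both bounds hold and |w^2 − 25| ≤ 11|w + 5| < 11·(ϵ/11) = ϵ.

δ = min(1, ϵ/11)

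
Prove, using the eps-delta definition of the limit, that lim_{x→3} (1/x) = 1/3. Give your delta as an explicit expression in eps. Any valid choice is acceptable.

Let eps > 0. We seek delta > 0 such that 0 < |x − 3| < delta implies |1/x − (1/3)| < eps.
|1/x − (1/3)| = |3 − x|/(3·|x|) = |x − 3|/(3|x|).
Restrict delta ≤ 3/2. Then |x − 3| < 3/2 gives |x| > 3/2, so 3|x| > 9/2.
Then |1/x − (1/3)| < |x − 3|/(9/2), which is < eps when |x − 3| < (9/2)eps.
Take delta = min(3/2, (9/2)eps). Then 0 < |x − 3| < delta gives both |x − 3| < 3/2 and |x − 3| < (9/2)eps, so |1/x − (1/3)| < eps.

delta = min(3/2, (9/2)eps)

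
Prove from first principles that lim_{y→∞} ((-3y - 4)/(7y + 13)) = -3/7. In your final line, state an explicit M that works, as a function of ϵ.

Let ϵ > 0. We seek M > 0 such that y > M implies |(-3y - 4)/(7y + 13) + 3/7| < ϵ.
(-3y - 4)/(7y + 13) + 3/7 = (7(-3y - 4) − (-3)(7y + 13)) / (7(7y + 13)) = 11/(7(7y + 13)).
For y > 0 we have 7y + 13 > 7y, so |(-3y - 4)/(7y + 13) + 3/7| = 11/(7(7y + 13)) < 11/(7·7y) = (11/49)/y.
Thus |(-3y - 4)/(7y + 13) + 3/7| < ϵ whenever y > (11/49)/ϵ.
Take M = (11/49)/ϵ. If y > M then |(-3y - 4)/(7y + 13) + 3/7| < (11/49)/y < ϵ.

M = (11/49)/ϵ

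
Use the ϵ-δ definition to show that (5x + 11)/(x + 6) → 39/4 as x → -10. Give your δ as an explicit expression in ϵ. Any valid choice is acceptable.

Let ϵ > 0. We want δ > 0 with 0 < |x + 10| < δ ⇒ |(5x + 11)/(x + 6) − (39/4)| < ϵ.
Combining over a common denominator, (5x + 11)/(x + 6) − (39/4) = [(5x + 11)·(-4) − (-39)·(x + 6)] / [(-4)·(x + 6)] = 19(x + 10) / ((-4)(x + 6)).
So |(5x + 11)/(x + 6) − (39/4)| = 19|x + 10| / (4·|x + 6|).
Restrict δ ≤ 2. Then |x + 10| < 2 gives |x + 6| = |(x + 10) + (-4)| ≥ 4 − 2 = 2.
Hence |(5x + 11)/(x + 6) − (39/4)| < 19|x + 10|/(4·2) = (19/8)|x + 10|, which is < ϵ once |x + 10| < (8/19)ϵ.
Take δ = min(2, (8/19)ϵ). Then 0 < |x + 10| < δ forces both bounds, so |(5x + 11)/(x + 6) − (39/4)| < ϵ.

δ = min(2, (8/19)ϵ)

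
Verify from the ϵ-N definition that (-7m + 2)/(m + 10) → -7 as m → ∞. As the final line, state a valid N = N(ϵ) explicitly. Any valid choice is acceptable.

N = 72/ϵ

Let ϵ > 0. For m ≥ 1, |(-7m + 2)/(m + 10) + 7| = |72|/((m + 10)) = 72/((m + 10)).
Since m + 10 ≥ m for m ≥ 1, this is ≤ 72/(m) = 72/m.
So |(-7m + 2)/(m + 10) + 7| < ϵ whenever m > 72/ϵ.
Take N = 72/ϵ. If m > N then |(-7m + 2)/(m + 10) + 7| ≤ 72/m < ϵ.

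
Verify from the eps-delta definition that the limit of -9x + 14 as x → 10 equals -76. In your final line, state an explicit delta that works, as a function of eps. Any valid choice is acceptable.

Let eps > 0. We need delta > 0 so that 0 < |x − 10| < delta implies |(-9x + 14) + 76| < eps.
Since (-9x + 14) + 76 = -9(x − 10), we have |(-9x + 14) + 76| = 9|x − 10|.
Thus it suffices that |x − 10| < eps/9.
Take delta = eps/9. If 0 < |x − 10| < delta then |(-9x + 14) + 76| = 9|x − 10| < 9·(eps/9) = eps.

delta = eps/9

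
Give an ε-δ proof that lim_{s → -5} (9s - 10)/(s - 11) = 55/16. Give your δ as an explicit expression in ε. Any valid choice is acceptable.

Let ε > 0 be given. We want δ > 0 with 0 < |s + 5| < δ ⇒ |(9s - 10)/(s - 11) − (55/16)| < ε.
Combining over a common denominator, (9s - 10)/(s - 11) − (55/16) = [(9s - 10)·(-16) − (-55)·(s - 11)] / [(-16)·(s - 11)] = -89(s + 5) / ((-16)(s - 11)).
So |(9s - 10)/(s - 11) − (55/16)| = 89|s + 5| / (16·|s − 11|).
Restrict δ ≤ 8. Then |s + 5| < 8 gives |s − 11| = |(s + 5) + (-16)| ≥ 16 − 8 = 8.
Hence |(9s - 10)/(s - 11) − (55/16)| < 89|s + 5|/(16·8) = (89/128)|s + 5|, which is < ε once |s + 5| < (128/89)ε.
Take δ = min(8, (128/89)ε). Then 0 < |s + 5| < δ forces both bounds, so |(9s - 10)/(s - 11) − (55/16)| < ε.

δ = min(8, (128/89)ε)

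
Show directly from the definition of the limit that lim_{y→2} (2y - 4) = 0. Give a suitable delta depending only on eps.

delta = eps/2

Suppose eps > 0. We need delta > 0 so that 0 < |y − 2| < delta implies |(2y - 4)| < eps.
|(2y - 4)| = |2y - 4| = 2|y − 2|.
Thus it suffices that |y − 2| < eps/2.
Take delta = eps/2. If 0 < |y − 2| < delta then |(2y - 4)| = 2|y − 2| < 2·(eps/2) = eps.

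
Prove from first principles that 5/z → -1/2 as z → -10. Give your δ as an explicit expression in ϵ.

δ = min(5, 10ϵ)

Fix ϵ > 0. We seek δ > 0 such that 0 < |z + 10| < δ implies |5/z + 1/2| < ϵ.
|5/z + 1/2| = 5·|-10 − z|/(10·|z|) = 5|z + 10|/(10|z|).
Restrict δ ≤ 5. Then |z + 10| < 5 gives |z| > 5, so 10|z| > 50.
Then |5/z + 1/2| < 5|z + 10|/50, which is < ϵ when |z + 10| < 10ϵ.
Take δ = min(5, 10ϵ). Then 0 < |z + 10| < δ gives both |z + 10| < 5 and |z + 10| < 10ϵ, so |5/z + 1/2| < ϵ.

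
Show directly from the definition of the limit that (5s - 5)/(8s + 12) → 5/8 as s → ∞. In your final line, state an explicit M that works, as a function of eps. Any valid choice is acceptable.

M = (25/16)/eps

Let eps > 0. We seek M > 0 such that s > M implies |(5s - 5)/(8s + 12) − (5/8)| < eps.
(5s - 5)/(8s + 12) − (5/8) = (8(5s - 5) − 5(8s + 12)) / (8(8s + 12)) = -100/(8(8s + 12)).
For s > 0 we have 8s + 12 > 8s, so |(5s - 5)/(8s + 12) − (5/8)| = 100/(8(8s + 12)) < 100/(8·8s) = (25/16)/s.
Thus |(5s - 5)/(8s + 12) − (5/8)| < eps whenever s > (25/16)/eps.
Take M = (25/16)/eps. If s > M then |(5s - 5)/(8s + 12) − (5/8)| < (25/16)/s < eps.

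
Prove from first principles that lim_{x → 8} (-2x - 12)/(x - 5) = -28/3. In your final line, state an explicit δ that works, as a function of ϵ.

δ = min(3/2, (9/44)ϵ)

Suppose ϵ > 0. We want δ > 0 with 0 < |x − 8| < δ ⇒ |(-2x - 12)/(x - 5) + 28/3| < ϵ.
Combining over a common denominator, (-2x - 12)/(x - 5) + 28/3 = [(-2x - 12)·3 − (-28)·(x - 5)] / [3·(x - 5)] = 22(x − 8) / (3(x - 5)).
So |(-2x - 12)/(x - 5) + 28/3| = 22|x − 8| / (3·|x − 5|).
Restrict δ ≤ 3/2. Then |x − 8| < 3/2 gives |x − 5| = |(x − 8) + 3| ≥ 3 − 3/2 = 3/2.
Hence |(-2x - 12)/(x - 5) + 28/3| < 22|x − 8|/(3·(3/2)) = (44/9)|x − 8|, which is < ϵ once |x − 8| < (9/44)ϵ.
Take δ = min(3/2, (9/44)ϵ). Then 0 < |x − 8| < δ forces both bounds, so |(-2x - 12)/(x - 5) + 28/3| < ϵ.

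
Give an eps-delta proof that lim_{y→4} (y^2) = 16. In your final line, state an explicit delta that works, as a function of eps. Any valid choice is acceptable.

Let eps > 0. We seek delta > 0 with 0 < |y − 4| < delta ⇒ |y^2 − 16| < eps.
Factor: y^2 − 16 = (y − 4)(y + 4), so |y^2 − 16| = |y − 4|·|y + 4|.
Restrict delta ≤ 1. Then |y − 4| < 1 gives |y| < 5, so by the triangle inequality |y + 4| ≤ 5 + 4 = 9.
Hence |y^2 − 16| ≤ 9|y − 4|, which is < eps once |y − 4| < eps/9.
Take delta = min(1, eps/9). If 0 < |y − 4| < delta then both bounds hold and |y^2 − 16| ≤ 9|y − 4| < 9·(eps/9) = eps.

delta = min(1, eps/9)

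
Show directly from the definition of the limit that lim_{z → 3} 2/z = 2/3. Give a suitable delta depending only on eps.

delta = min(3/2, (9/4)eps)

Let eps > 0 be given. We seek delta > 0 such that 0 < |z − 3| < delta implies |2/z − (2/3)| < eps.
|2/z − (2/3)| = 2·|3 − z|/(3·|z|) = 2|z − 3|/(3|z|).
Require delta ≤ 3/2 so that |z| > 3 − 3/2 = 3/2, hence 3|z| > 9/2.
Then |2/z − (2/3)| < 2|z − 3|/(9/2), which is < eps when |z − 3| < (9/4)eps.
Take delta = min(3/2, (9/4)eps). Then 0 < |z − 3| < delta gives both |z − 3| < 3/2 and |z − 3| < (9/4)eps, so |2/z − (2/3)| < eps.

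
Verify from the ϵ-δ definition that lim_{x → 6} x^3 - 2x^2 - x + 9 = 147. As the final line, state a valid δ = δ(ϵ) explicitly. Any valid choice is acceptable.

Let ϵ > 0. We want δ > 0 such that 0 < |x − 6| < δ implies |(x^3 - 2x^2 - x + 9) − 147| < ϵ.
(x^3 - 2x^2 - x + 9) − 147 = x^3 - 2x^2 - x - 138 = (x − 6)(x^2 + 4x + 23).
So |(x^3 - 2x^2 - x + 9) − 147| = |x − 6|·|x^2 + 4x + 23|.
Require δ ≤ 1. Then |x − 6| < 1 gives |x| < 7, and by the triangle inequality |x^2 + 4x + 23| ≤ 7^2 + 4·7 + 23 = 100.
Hence |(x^3 - 2x^2 - x + 9) − 147| ≤ 100|x − 6| < ϵ provided |x − 6| < ϵ/100.
Choosing δ = min(1, ϵ/100) ensures both conditions, hence |(x^3 - 2x^2 - x + 9) − 147| < ϵ.

δ = min(1, ϵ/100)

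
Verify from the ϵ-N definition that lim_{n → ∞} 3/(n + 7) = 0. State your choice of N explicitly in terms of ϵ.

N = 3/ϵ

Suppose ϵ > 0. For n ≥ 1, |3/(n + 7) − 0| = 3/(n + 7) ≤ 3/n.
We need 3/n < ϵ, i.e. n > 3/ϵ.
Take N = 3/ϵ. If n > N then |3/(n + 7)| ≤ 3/n < ϵ.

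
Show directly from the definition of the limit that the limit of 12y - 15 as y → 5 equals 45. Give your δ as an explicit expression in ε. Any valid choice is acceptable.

δ = ε/12

Suppose ε > 0. We need δ > 0 so that 0 < |y − 5| < δ implies |(12y - 15) − 45| < ε.
Since (12y - 15) − 45 = 12(y − 5), we have |(12y - 15) − 45| = 12|y − 5|.
So 12|y − 5| < ε exactly when |y − 5| < ε/12.
Choosing δ = ε/12 gives |(12y - 15) − 45| = 12|y − 5| < ε whenever |y − 5| < δ.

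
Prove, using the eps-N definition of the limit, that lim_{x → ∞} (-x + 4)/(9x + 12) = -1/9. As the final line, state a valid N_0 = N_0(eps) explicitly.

Let eps > 0. We seek N_0 > 0 such that x > N_0 implies |(-x + 4)/(9x + 12) + 1/9| < eps.
(-x + 4)/(9x + 12) + 1/9 = (9(-x + 4) − (-1)(9x + 12)) / (9(9x + 12)) = 48/(9(9x + 12)).
For x > 0 we have 9x + 12 > 9x, so |(-x + 4)/(9x + 12) + 1/9| = 48/(9(9x + 12)) < 48/(9·9x) = (16/27)/x.
Thus |(-x + 4)/(9x + 12) + 1/9| < eps whenever x > (16/27)/eps.
Take N_0 = (16/27)/eps. If x > N_0 then |(-x + 4)/(9x + 12) + 1/9| < (16/27)/x < eps.

N_0 = (16/27)/eps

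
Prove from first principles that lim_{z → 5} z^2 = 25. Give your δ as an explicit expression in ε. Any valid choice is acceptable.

δ = min(1, ε/11)

Let ε > 0 be given. We seek δ > 0 with 0 < |z − 5| < δ ⇒ |z^2 − 25| < ε.
Factor: z^2 − 25 = (z − 5)(z + 5), so |z^2 − 25| = |z − 5|·|z + 5|.
Impose δ ≤ 1 so that |z| < 6; then |z + 5| ≤ 11.
Hence |z^2 − 25| ≤ 11|z − 5|, which is < ε once |z − 5| < ε/11.
Take δ = min(1, ε/11). If 0 < |z − 5| < δ then both bounds hold and |z^2 − 25| ≤ 11|z − 5| < 11·(ε/11) = ε.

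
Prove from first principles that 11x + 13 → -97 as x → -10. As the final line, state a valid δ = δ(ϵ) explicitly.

Fix ϵ > 0. We need δ > 0 so that 0 < |x + 10| < δ implies |(11x + 13) + 97| < ϵ.
Since (11x + 13) + 97 = 11(x + 10), we have |(11x + 13) + 97| = 11|x + 10|.
So 11|x + 10| < ϵ exactly when |x + 10| < ϵ/11.
Choosing δ = ϵ/11 gives |(11x + 13) + 97| = 11|x + 10| < ϵ whenever |x + 10| < δ.

δ = ϵ/11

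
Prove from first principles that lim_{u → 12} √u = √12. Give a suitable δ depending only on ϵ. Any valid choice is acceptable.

δ = min(12, √12·ϵ)

Fix ϵ > 0. We want δ > 0 such that 0 < |u − 12| < δ implies |√u − √12| < ϵ.
Multiplying by the conjugate, |√u − √12| = |u − 12|/(√u + √12).
Restrict δ ≤ 12 so that |u − 12| < 12 forces u > 0, and then √u + √12 > √12.
Hence |√u − √12| < |u − 12|/√12, which is < ϵ once |u − 12| < √12·ϵ.
Take δ = min(12, √12·ϵ). If 0 < |u − 12| < δ then u > 0 and |√u − √12| < |u − 12|/√12 < ϵ.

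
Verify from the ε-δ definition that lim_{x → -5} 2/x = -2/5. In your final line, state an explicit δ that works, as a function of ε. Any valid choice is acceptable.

Let ε > 0. We seek δ > 0 such that 0 < |x + 5| < δ implies |2/x + 2/5| < ε.
|2/x + 2/5| = 2·|-5 − x|/(5·|x|) = 2|x + 5|/(5|x|).
Restrict δ ≤ 5/2. Then |x + 5| < 5/2 gives |x| > 5/2, so 5|x| > 25/2.
Then |2/x + 2/5| < 2|x + 5|/(25/2), which is < ε when |x + 5| < (25/4)ε.
Take δ = min(5/2, (25/4)ε). Then 0 < |x + 5| < δ gives both |x + 5| < 5/2 and |x + 5| < (25/4)ε, so |2/x + 2/5| < ε.

δ = min(5/2, (25/4)ε)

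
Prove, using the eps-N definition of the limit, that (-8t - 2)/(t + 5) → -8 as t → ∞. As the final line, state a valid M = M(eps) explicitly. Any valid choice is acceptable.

Let eps > 0. We seek M > 0 such that t > M implies |(-8t - 2)/(t + 5) + 8| < eps.
(-8t - 2)/(t + 5) + 8 = ((-8t - 2) − (-8)(t + 5)) / ((t + 5)) = 38/((t + 5)).
For t > 0 we have t + 5 > t, so |(-8t - 2)/(t + 5) + 8| = 38/((t + 5)) < 38/(t) = 38/t.
Thus |(-8t - 2)/(t + 5) + 8| < eps whenever t > 38/eps.
Take M = 38/eps. If t > M then |(-8t - 2)/(t + 5) + 8| < 38/t < eps.

M = 38/eps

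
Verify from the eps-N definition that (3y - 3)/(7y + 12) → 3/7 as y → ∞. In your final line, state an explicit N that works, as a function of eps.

N = (57/49)/eps

Fix eps > 0. We seek N > 0 such that y > N implies |(3y - 3)/(7y + 12) − (3/7)| < eps.
(3y - 3)/(7y + 12) − (3/7) = (7(3y - 3) − 3(7y + 12)) / (7(7y + 12)) = -57/(7(7y + 12)).
For y > 0 we have 7y + 12 > 7y, so |(3y - 3)/(7y + 12) − (3/7)| = 57/(7(7y + 12)) < 57/(7·7y) = (57/49)/y.
Thus |(3y - 3)/(7y + 12) − (3/7)| < eps whenever y > (57/49)/eps.
Take N = (57/49)/eps. If y > N then |(3y - 3)/(7y + 12) − (3/7)| < (57/49)/y < eps.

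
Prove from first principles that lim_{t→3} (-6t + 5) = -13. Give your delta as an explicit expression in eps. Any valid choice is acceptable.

delta = eps/6

Let eps > 0. We need delta > 0 so that 0 < |t − 3| < delta implies |(-6t + 5) + 13| < eps.
|(-6t + 5) + 13| = |-6t + 18| = 6|t − 3|.
So 6|t − 3| < eps exactly when |t − 3| < eps/6.
Choosing delta = eps/6 gives |(-6t + 5) + 13| = 6|t − 3| < eps whenever |t − 3| < delta.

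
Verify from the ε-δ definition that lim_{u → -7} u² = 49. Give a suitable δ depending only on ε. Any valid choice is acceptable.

Suppose ε > 0. We seek δ > 0 with 0 < |u + 7| < δ ⇒ |u² − 49| < ε.
Factor: u² − 49 = (u + 7)(u - 7), so |u² − 49| = |u + 7|·|u - 7|.
Restrict δ ≤ 1. Then |u + 7| < 1 gives |u| < 8, so by the triangle inequality |u - 7| ≤ 8 + 7 = 15.
Hence |u² − 49| ≤ 15|u + 7|, which is < ε once |u + 7| < ε/15.
Take δ = min(1, ε/15). If 0 < |u + 7| < δ then both bounds hold and |u² − 49| ≤ 15|u + 7| < 15·(ε/15) = ε.

δ = min(1, ε/15)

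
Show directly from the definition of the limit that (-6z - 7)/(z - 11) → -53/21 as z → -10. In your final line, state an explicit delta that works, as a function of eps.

delta = min(21/2, (441/146)eps)

Let eps > 0 be given. We want delta > 0 with 0 < |z + 10| < delta ⇒ |(-6z - 7)/(z - 11) + 53/21| < eps.
Combining over a common denominator, (-6z - 7)/(z - 11) + 53/21 = [(-6z - 7)·(-21) − 53·(z - 11)] / [(-21)·(z - 11)] = 73(z + 10) / ((-21)(z - 11)).
So |(-6z - 7)/(z - 11) + 53/21| = 73|z + 10| / (21·|z − 11|).
Restrict delta ≤ 21/2. Then |z + 10| < 21/2 gives |z − 11| = |(z + 10) + (-21)| ≥ 21 − 21/2 = 21/2.
Hence |(-6z - 7)/(z - 11) + 53/21| < 73|z + 10|/(21·(21/2)) = (146/441)|z + 10|, which is < eps once |z + 10| < (441/146)eps.
Take delta = min(21/2, (441/146)eps). Then 0 < |z + 10| < delta forces both bounds, so |(-6z - 7)/(z - 11) + 53/21| < eps.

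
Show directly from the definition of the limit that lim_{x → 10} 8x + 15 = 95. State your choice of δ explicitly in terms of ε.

δ = ε/8

Fix ε > 0. We need δ > 0 so that 0 < |x − 10| < δ implies |(8x + 15) − 95| < ε.
|(8x + 15) − 95| = |8x - 80| = 8|x − 10|.
Thus it suffices that |x − 10| < ε/8.
Choosing δ = ε/8 gives |(8x + 15) − 95| = 8|x − 10| < ε whenever |x − 10| < δ.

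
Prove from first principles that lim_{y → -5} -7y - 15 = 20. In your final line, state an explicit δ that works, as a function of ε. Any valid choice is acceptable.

Let ε > 0 be given. We need δ > 0 so that 0 < |y + 5| < δ implies |(-7y - 15) − 20| < ε.
Since (-7y - 15) − 20 = -7(y + 5), we have |(-7y - 15) − 20| = 7|y + 5|.
So 7|y + 5| < ε exactly when |y + 5| < ε/7.
Take δ = ε/7. If 0 < |y + 5| < δ then |(-7y - 15) − 20| = 7|y + 5| < 7·(ε/7) = ε.

δ = ε/7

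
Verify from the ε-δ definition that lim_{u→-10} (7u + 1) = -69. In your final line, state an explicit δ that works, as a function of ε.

δ = ε/7

Let ε > 0 be given. We need δ > 0 so that 0 < |u + 10| < δ implies |(7u + 1) + 69| < ε.
Since (7u + 1) + 69 = 7(u + 10), we have |(7u + 1) + 69| = 7|u + 10|.
So 7|u + 10| < ε exactly when |u + 10| < ε/7.
Take δ = ε/7. If 0 < |u + 10| < δ then |(7u + 1) + 69| = 7|u + 10| < 7·(ε/7) = ε.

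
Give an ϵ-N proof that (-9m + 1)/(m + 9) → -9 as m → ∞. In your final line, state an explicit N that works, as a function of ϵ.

N = 82/ϵ

Let ϵ > 0. For m ≥ 1, |(-9m + 1)/(m + 9) + 9| = |82|/((m + 9)) = 82/((m + 9)).
Since m + 9 ≥ m for m ≥ 1, this is ≤ 82/(m) = 82/m.
So |(-9m + 1)/(m + 9) + 9| < ϵ whenever m > 82/ϵ.
Take N = 82/ϵ. If m > N then |(-9m + 1)/(m + 9) + 9| ≤ 82/m < ϵ.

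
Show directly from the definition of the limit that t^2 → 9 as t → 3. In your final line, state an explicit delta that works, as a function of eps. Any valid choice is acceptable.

Let eps > 0 be given. We seek delta > 0 with 0 < |t − 3| < delta ⇒ |t^2 − 9| < eps.
Factor: t^2 − 9 = (t − 3)(t + 3), so |t^2 − 9| = |t − 3|·|t + 3|.
Impose delta ≤ 1 so that |t| < 4; then |t + 3| ≤ 7.
Hence |t^2 − 9| ≤ 7|t − 3|, which is < eps once |t − 3| < eps/7.
Take delta = min(1, eps/7). If 0 < |t − 3| < delta then both bounds hold and |t^2 − 9| ≤ 7|t − 3| < 7·(eps/7) = eps.

delta = min(1, eps/7)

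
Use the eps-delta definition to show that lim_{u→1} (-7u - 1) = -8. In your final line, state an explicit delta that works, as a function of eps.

Let eps > 0 be given. We need delta > 0 so that 0 < |u − 1| < delta implies |(-7u - 1) + 8| < eps.
Since (-7u - 1) + 8 = -7(u − 1), we have |(-7u - 1) + 8| = 7|u − 1|.
Thus it suffices that |u − 1| < eps/7.
Choosing delta = eps/7 gives |(-7u - 1) + 8| = 7|u − 1| < eps whenever |u − 1| < delta.

delta = eps/7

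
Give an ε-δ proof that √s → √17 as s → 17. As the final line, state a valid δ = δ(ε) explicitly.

δ = min(17, √17·ε)

Suppose ε > 0. We want δ > 0 such that 0 < |s − 17| < δ implies |√s − √17| < ε.
Multiplying by the conjugate, |√s − √17| = |s − 17|/(√s + √17).
Restrict δ ≤ 17 so that |s − 17| < 17 forces s > 0, and then √s + √17 > √17.
Hence |√s − √17| < |s − 17|/√17, which is < ε once |s − 17| < √17·ε.
Take δ = min(17, √17·ε). If 0 < |s − 17| < δ then s > 0 and |√s − √17| < |s − 17|/√17 < ε.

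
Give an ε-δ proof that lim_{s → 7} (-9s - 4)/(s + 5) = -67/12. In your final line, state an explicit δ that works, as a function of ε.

δ = min(6, (72/41)ε)

Suppose ε > 0. We want δ > 0 with 0 < |s − 7| < δ ⇒ |(-9s - 4)/(s + 5) + 67/12| < ε.
Combining over a common denominator, (-9s - 4)/(s + 5) + 67/12 = [(-9s - 4)·12 − (-67)·(s + 5)] / [12·(s + 5)] = -41(s − 7) / (12(s + 5)).
So |(-9s - 4)/(s + 5) + 67/12| = 41|s − 7| / (12·|s + 5|).
Restrict δ ≤ 6. Then |s − 7| < 6 gives |s + 5| = |(s − 7) + 12| ≥ 12 − 6 = 6.
Hence |(-9s - 4)/(s + 5) + 67/12| < 41|s − 7|/(12·6) = (41/72)|s − 7|, which is < ε once |s − 7| < (72/41)ε.
Take δ = min(6, (72/41)ε). Then 0 < |s − 7| < δ forces both bounds, so |(-9s - 4)/(s + 5) + 67/12| < ε.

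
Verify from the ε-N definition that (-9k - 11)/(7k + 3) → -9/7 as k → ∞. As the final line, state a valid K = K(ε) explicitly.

K = (50/49)/ε

Let ε > 0. For k ≥ 1, |(-9k - 11)/(7k + 3) + 9/7| = |-50|/(7(7k + 3)) = 50/(7(7k + 3)).
Since 7k + 3 ≥ 7k for k ≥ 1, this is ≤ 50/(7·7k) = (50/49)/k.
So |(-9k - 11)/(7k + 3) + 9/7| < ε whenever k > (50/49)/ε.
Take K = (50/49)/ε. If k > K then |(-9k - 11)/(7k + 3) + 9/7| ≤ (50/49)/k < ε.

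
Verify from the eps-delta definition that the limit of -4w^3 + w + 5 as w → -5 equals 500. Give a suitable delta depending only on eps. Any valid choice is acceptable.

Let eps > 0 be given. We want delta > 0 such that 0 < |w + 5| < delta implies |(-4w^3 + w + 5) − 500| < eps.
(-4w^3 + w + 5) − 500 = -4w^3 + w - 495 = (w + 5)(-4w^2 + 20w - 99).
So |(-4w^3 + w + 5) − 500| = |w + 5|·|-4w^2 + 20w - 99|.
Assume first that |w + 5| < 1, so |w| < 6. Then |-4w^2 + 20w - 99| ≤ 4·6^2 + 20·6 + 99 = 363.
Hence |(-4w^3 + w + 5) − 500| ≤ 363|w + 5| < eps provided |w + 5| < eps/363.
Choosing delta = min(1, eps/363) ensures both conditions, hence |(-4w^3 + w + 5) − 500| < eps.

delta = min(1, eps/363)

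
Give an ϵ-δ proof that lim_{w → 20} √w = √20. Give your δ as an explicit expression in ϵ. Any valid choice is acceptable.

Fix ϵ > 0. We want δ > 0 such that 0 < |w − 20| < δ implies |√w − √20| < ϵ.
Multiplying by the conjugate, |√w − √20| = |w − 20|/(√w + √20).
Restrict δ ≤ 20 so that |w − 20| < 20 forces w > 0, and then √w + √20 > √20.
Hence |√w − √20| < |w − 20|/√20, which is < ϵ once |w − 20| < √20·ϵ.
Take δ = min(20, √20·ϵ). If 0 < |w − 20| < δ then w > 0 and |√w − √20| < |w − 20|/√20 < ϵ.

δ = min(20, √20·ϵ)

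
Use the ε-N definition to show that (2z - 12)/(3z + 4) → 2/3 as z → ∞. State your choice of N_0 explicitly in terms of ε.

Let ε > 0 be given. We seek N_0 > 0 such that z > N_0 implies |(2z - 12)/(3z + 4) − (2/3)| < ε.
(2z - 12)/(3z + 4) − (2/3) = (3(2z - 12) − 2(3z + 4)) / (3(3z + 4)) = -44/(3(3z + 4)).
For z > 0 we have 3z + 4 > 3z, so |(2z - 12)/(3z + 4) − (2/3)| = 44/(3(3z + 4)) < 44/(3·3z) = (44/9)/z.
Thus |(2z - 12)/(3z + 4) − (2/3)| < ε whenever z > (44/9)/ε.
Take N_0 = (44/9)/ε. If z > N_0 then |(2z - 12)/(3z + 4) − (2/3)| < (44/9)/z < ε.

N_0 = (44/9)/ε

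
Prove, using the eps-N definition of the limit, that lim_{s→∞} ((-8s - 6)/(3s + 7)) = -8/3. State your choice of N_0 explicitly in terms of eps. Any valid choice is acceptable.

Fix eps > 0. We seek N_0 > 0 such that s > N_0 implies |(-8s - 6)/(3s + 7) + 8/3| < eps.
(-8s - 6)/(3s + 7) + 8/3 = (3(-8s - 6) − (-8)(3s + 7)) / (3(3s + 7)) = 38/(3(3s + 7)).
For s > 0 we have 3s + 7 > 3s, so |(-8s - 6)/(3s + 7) + 8/3| = 38/(3(3s + 7)) < 38/(3·3s) = (38/9)/s.
Thus |(-8s - 6)/(3s + 7) + 8/3| < eps whenever s > (38/9)/eps.
Take N_0 = (38/9)/eps. If s > N_0 then |(-8s - 6)/(3s + 7) + 8/3| < (38/9)/s < eps.

N_0 = (38/9)/eps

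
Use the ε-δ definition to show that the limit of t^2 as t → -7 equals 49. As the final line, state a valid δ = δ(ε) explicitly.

Let ε > 0. We seek δ > 0 with 0 < |t + 7| < δ ⇒ |t^2 − 49| < ε.
Factor: t^2 − 49 = (t + 7)(t - 7), so |t^2 − 49| = |t + 7|·|t - 7|.
Impose δ ≤ 1 so that |t| < 8; then |t - 7| ≤ 15.
Hence |t^2 − 49| ≤ 15|t + 7|, which is < ε once |t + 7| < ε/15.
Take δ = min(1, ε/15). If 0 < |t + 7| < δ then both bounds hold and |t^2 − 49| ≤ 15|t + 7| < 15·(ε/15) = ε.

δ = min(1, ε/15)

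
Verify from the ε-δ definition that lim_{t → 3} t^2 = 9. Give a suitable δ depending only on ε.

δ = min(1, ε/7)

Let ε > 0 be given. We seek δ > 0 with 0 < |t − 3| < δ ⇒ |t^2 − 9| < ε.
Factor: t^2 − 9 = (t − 3)(t + 3), so |t^2 − 9| = |t − 3|·|t + 3|.
Impose δ ≤ 1 so that |t| < 4; then |t + 3| ≤ 7.
Hence |t^2 − 9| ≤ 7|t − 3|, which is < ε once |t − 3| < ε/7.
Take δ = min(1, ε/7). If 0 < |t − 3| < δ then both bounds hold and |t^2 − 9| ≤ 7|t − 3| < 7·(ε/7) = ε.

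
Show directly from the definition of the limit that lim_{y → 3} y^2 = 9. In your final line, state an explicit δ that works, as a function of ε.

δ = min(1, ε/7)

Let ε > 0. We seek δ > 0 with 0 < |y − 3| < δ ⇒ |y^2 − 9| < ε.
Factor: y^2 − 9 = (y − 3)(y + 3), so |y^2 − 9| = |y − 3|·|y + 3|.
Restrict δ ≤ 1. Then |y − 3| < 1 gives |y| < 4, so by the triangle inequality |y + 3| ≤ 4 + 3 = 7.
Hence |y^2 − 9| ≤ 7|y − 3|, which is < ε once |y − 3| < ε/7.
Take δ = min(1, ε/7). If 0 < |y − 3| < δ then both bounds hold and |y^2 − 9| ≤ 7|y − 3| < 7·(ε/7) = ε.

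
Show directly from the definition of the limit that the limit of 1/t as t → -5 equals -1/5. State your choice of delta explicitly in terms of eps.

delta = min(5/2, (25/2)eps)

Let eps > 0. We seek delta > 0 such that 0 < |t + 5| < delta implies |1/t + 1/5| < eps.
|1/t + 1/5| = |-5 − t|/(5·|t|) = |t + 5|/(5|t|).
Restrict delta ≤ 5/2. Then |t + 5| < 5/2 gives |t| > 5/2, so 5|t| > 25/2.
Then |1/t + 1/5| < |t + 5|/(25/2), which is < eps when |t + 5| < (25/2)eps.
Take delta = min(5/2, (25/2)eps). Then 0 < |t + 5| < delta gives both |t + 5| < 5/2 and |t + 5| < (25/2)eps, so |1/t + 1/5| < eps.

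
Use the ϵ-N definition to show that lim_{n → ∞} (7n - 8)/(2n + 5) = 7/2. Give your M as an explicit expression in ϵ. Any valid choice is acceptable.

M = (51/4)/ϵ

Suppose ϵ > 0. For n ≥ 1, |(7n - 8)/(2n + 5) − (7/2)| = |-51|/(2(2n + 5)) = 51/(2(2n + 5)).
Since 2n + 5 ≥ 2n for n ≥ 1, this is ≤ 51/(2·2n) = (51/4)/n.
So |(7n - 8)/(2n + 5) − (7/2)| < ϵ whenever n > (51/4)/ϵ.
Take M = (51/4)/ϵ. If n > M then |(7n - 8)/(2n + 5) − (7/2)| ≤ (51/4)/n < ϵ.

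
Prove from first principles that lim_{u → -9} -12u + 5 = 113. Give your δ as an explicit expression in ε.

Fix ε > 0. We need δ > 0 so that 0 < |u + 9| < δ implies |(-12u + 5) − 113| < ε.
|(-12u + 5) − 113| = |-12u - 108| = 12|u + 9|.
So 12|u + 9| < ε exactly when |u + 9| < ε/12.
Take δ = ε/12. If 0 < |u + 9| < δ then |(-12u + 5) − 113| = 12|u + 9| < 12·(ε/12) = ε.

δ = ε/12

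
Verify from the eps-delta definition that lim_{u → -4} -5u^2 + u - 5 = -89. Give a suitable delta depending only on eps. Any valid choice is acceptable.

delta = min(2, eps/51)

Let eps > 0. We want delta > 0 such that 0 < |u + 4| < delta implies |(-5u^2 + u - 5) + 89| < eps.
(-5u^2 + u - 5) + 89 = -5u^2 + u + 84 = (u + 4)(-5u + 21).
So |(-5u^2 + u - 5) + 89| = |u + 4|·|-5u + 21|.
Require delta ≤ 2. Then |u + 4| < 2 gives |u| < 6, and by the triangle inequality |-5u + 21| ≤ 5·6 + 21 = 51.
Hence |(-5u^2 + u - 5) + 89| ≤ 51|u + 4| < eps provided |u + 4| < eps/51.
Choosing delta = min(2, eps/51) ensures both conditions, hence |(-5u^2 + u - 5) + 89| < eps.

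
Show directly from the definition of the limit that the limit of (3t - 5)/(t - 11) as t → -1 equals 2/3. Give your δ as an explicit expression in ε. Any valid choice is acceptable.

δ = min(6, (18/7)ε)

Let ε > 0. We want δ > 0 with 0 < |t + 1| < δ ⇒ |(3t - 5)/(t - 11) − (2/3)| < ε.
Combining over a common denominator, (3t - 5)/(t - 11) − (2/3) = [(3t - 5)·(-12) − (-8)·(t - 11)] / [(-12)·(t - 11)] = -28(t + 1) / ((-12)(t - 11)).
So |(3t - 5)/(t - 11) − (2/3)| = 28|t + 1| / (12·|t − 11|).
Restrict δ ≤ 6. Then |t + 1| < 6 gives |t − 11| = |(t + 1) + (-12)| ≥ 12 − 6 = 6.
Hence |(3t - 5)/(t - 11) − (2/3)| < 28|t + 1|/(12·6) = (7/18)|t + 1|, which is < ε once |t + 1| < (18/7)ε.
Take δ = min(6, (18/7)ε). Then 0 < |t + 1| < δ forces both bounds, so |(3t - 5)/(t - 11) − (2/3)| < ε.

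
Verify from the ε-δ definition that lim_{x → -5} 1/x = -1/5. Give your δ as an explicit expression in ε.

Fix ε > 0. We seek δ > 0 such that 0 < |x + 5| < δ implies |1/x + 1/5| < ε.
|1/x + 1/5| = |-5 − x|/(5·|x|) = |x + 5|/(5|x|).
Restrict δ ≤ 5/2. Then |x + 5| < 5/2 gives |x| > 5/2, so 5|x| > 25/2.
Then |1/x + 1/5| < |x + 5|/(25/2), which is < ε when |x + 5| < (25/2)ε.
Take δ = min(5/2, (25/2)ε). Then 0 < |x + 5| < δ gives both |x + 5| < 5/2 and |x + 5| < (25/2)ε, so |1/x + 1/5| < ε.

δ = min(5/2, (25/2)ε)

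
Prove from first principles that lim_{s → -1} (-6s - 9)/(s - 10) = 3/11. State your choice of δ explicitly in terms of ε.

Let ε > 0 be given. We want δ > 0 with 0 < |s + 1| < δ ⇒ |(-6s - 9)/(s - 10) − (3/11)| < ε.
Combining over a common denominator, (-6s - 9)/(s - 10) − (3/11) = [(-6s - 9)·(-11) − (-3)·(s - 10)] / [(-11)·(s - 10)] = 69(s + 1) / ((-11)(s - 10)).
So |(-6s - 9)/(s - 10) − (3/11)| = 69|s + 1| / (11·|s − 10|).
Restrict δ ≤ 11/2. Then |s + 1| < 11/2 gives |s − 10| = |(s + 1) + (-11)| ≥ 11 − 11/2 = 11/2.
Hence |(-6s - 9)/(s - 10) − (3/11)| < 69|s + 1|/(11·(11/2)) = (138/121)|s + 1|, which is < ε once |s + 1| < (121/138)ε.
Take δ = min(11/2, (121/138)ε). Then 0 < |s + 1| < δ forces both bounds, so |(-6s - 9)/(s - 10) − (3/11)| < ε.

δ = min(11/2, (121/138)ε)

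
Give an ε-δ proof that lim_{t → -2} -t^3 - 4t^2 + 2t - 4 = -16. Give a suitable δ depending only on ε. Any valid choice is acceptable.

Fix ε > 0. We want δ > 0 such that 0 < |t + 2| < δ implies |(-t^3 - 4t^2 + 2t - 4) + 16| < ε.
(-t^3 - 4t^2 + 2t - 4) + 16 = -t^3 - 4t^2 + 2t + 12 = (t + 2)(-t^2 - 2t + 6).
So |(-t^3 - 4t^2 + 2t - 4) + 16| = |t + 2|·|-t^2 - 2t + 6|.
Require δ ≤ 2. Then |t + 2| < 2 gives |t| < 4, and by the triangle inequality |-t^2 - 2t + 6| ≤ 4^2 + 2·4 + 6 = 30.
Hence |(-t^3 - 4t^2 + 2t - 4) + 16| ≤ 30|t + 2| < ε provided |t + 2| < ε/30.
Choosing δ = min(2, ε/30) ensures both conditions, hence |(-t^3 - 4t^2 + 2t - 4) + 16| < ε.

δ = min(2, ε/30)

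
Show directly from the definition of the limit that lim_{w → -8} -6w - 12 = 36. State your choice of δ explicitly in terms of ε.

δ = ε/6

Let ε > 0. We need δ > 0 so that 0 < |w + 8| < δ implies |(-6w - 12) − 36| < ε.
Since (-6w - 12) − 36 = -6(w + 8), we have |(-6w - 12) − 36| = 6|w + 8|.
So 6|w + 8| < ε exactly when |w + 8| < ε/6.
Take δ = ε/6. If 0 < |w + 8| < δ then |(-6w - 12) − 36| = 6|w + 8| < 6·(ε/6) = ε.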